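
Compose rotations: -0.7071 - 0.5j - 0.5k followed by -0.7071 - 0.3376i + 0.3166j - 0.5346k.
0.391 - 0.1869i - 0.0391j + 0.9004k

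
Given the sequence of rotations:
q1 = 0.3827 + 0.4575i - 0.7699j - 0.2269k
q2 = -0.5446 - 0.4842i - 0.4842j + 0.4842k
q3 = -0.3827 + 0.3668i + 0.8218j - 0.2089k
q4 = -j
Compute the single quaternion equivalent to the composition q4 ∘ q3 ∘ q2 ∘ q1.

q2 · q1 = -0.2498 + 0.0482i + 0.3456j + 0.9032k
q3 · q2 · q1 = -0.0174 + 0.7044i - 0.6789j - 0.2063k
q4 · q3 · q2 · q1 = -0.6789 + 0.2063i + 0.0174j + 0.7044k
-0.6789 + 0.2063i + 0.0174j + 0.7044k


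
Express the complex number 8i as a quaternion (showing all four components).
0 + 8i + 0j + 0k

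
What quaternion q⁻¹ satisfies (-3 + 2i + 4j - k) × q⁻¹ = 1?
-0.1 - 0.0667i - 0.1333j + 0.0333k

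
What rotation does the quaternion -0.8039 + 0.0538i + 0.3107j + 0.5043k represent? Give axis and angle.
axis = (0.0905, 0.5224, 0.8479), θ = 287°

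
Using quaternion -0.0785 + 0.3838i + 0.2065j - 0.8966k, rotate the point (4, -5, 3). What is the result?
(-5.023, 4.779, 1.39)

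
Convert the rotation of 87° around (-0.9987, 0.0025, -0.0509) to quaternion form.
0.7254 - 0.6875i + 0.0017j - 0.035k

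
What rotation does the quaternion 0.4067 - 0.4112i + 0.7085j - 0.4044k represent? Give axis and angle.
axis = (-0.4501, 0.7755, -0.4427), θ = 132°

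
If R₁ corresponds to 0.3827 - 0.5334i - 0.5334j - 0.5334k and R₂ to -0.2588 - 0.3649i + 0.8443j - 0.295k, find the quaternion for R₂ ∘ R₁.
-0.0007 - 0.6093i + 0.4239j + 0.6701k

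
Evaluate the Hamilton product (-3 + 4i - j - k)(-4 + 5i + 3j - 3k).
-8 - 25i + 2j + 30k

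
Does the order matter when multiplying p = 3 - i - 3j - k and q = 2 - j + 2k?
Yes: pq = 5 - 9i - 7j + 5k ≠ 5 + 5i - 11j + 3k = qp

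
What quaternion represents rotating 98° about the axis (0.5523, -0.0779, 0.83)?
0.6561 + 0.4168i - 0.0588j + 0.6264k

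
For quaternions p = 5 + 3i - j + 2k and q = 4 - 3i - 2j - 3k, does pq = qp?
No: pq = 33 + 4i - 11j - 16k ≠ 33 - 10i - 17j + 2k = qp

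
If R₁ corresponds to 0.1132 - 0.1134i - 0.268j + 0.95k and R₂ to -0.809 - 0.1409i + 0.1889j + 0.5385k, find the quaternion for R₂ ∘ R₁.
-0.5685 + 0.3996i + 0.311j - 0.6484k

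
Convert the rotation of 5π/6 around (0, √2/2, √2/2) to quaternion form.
0.2588 + 0.683j + 0.683k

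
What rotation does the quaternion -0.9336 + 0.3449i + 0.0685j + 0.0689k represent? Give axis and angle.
axis = (0.9625, 0.1912, 0.1923), θ = 318°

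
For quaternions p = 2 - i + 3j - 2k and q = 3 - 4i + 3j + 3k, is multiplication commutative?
No: pq = -1 + 4i + 26j + 9k ≠ -1 - 26i + 4j - 9k = qp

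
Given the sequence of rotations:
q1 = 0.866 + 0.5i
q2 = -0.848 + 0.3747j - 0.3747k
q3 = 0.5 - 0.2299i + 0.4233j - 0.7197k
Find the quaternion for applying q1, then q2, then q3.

q2 · q1 = -0.7344 - 0.424i + 0.1371j - 0.5118k
q3 · q2 · q1 = -0.8911 - 0.1611i - 0.0548j + 0.4206k
-0.8911 - 0.1611i - 0.0548j + 0.4206k


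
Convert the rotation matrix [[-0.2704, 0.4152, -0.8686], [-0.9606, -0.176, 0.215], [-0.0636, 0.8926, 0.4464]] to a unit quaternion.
0.5 + 0.3388i - 0.4025j - 0.6879k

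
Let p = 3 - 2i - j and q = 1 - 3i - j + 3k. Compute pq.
-4 - 14i + 2j + 8k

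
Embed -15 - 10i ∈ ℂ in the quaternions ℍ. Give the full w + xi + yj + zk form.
-15 - 10i + 0j + 0k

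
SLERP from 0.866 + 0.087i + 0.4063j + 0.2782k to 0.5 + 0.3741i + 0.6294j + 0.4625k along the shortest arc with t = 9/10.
0.5457 + 0.3492i + 0.6149j + 0.4497k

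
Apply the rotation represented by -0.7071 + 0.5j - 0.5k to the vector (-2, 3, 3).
(-4.243, -1.414, -1.414)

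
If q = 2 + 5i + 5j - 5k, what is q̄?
2 - 5i - 5j + 5k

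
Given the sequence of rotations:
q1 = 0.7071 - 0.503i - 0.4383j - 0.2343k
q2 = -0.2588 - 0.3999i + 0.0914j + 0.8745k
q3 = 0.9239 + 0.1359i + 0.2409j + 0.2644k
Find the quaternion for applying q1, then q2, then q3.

q2 · q1 = -0.1392 + 0.2093i - 0.3555j + 0.9002k
q3 · q2 · q1 = -0.3094 + 0.4853i - 0.429j + 0.6962k
-0.3094 + 0.4853i - 0.429j + 0.6962k


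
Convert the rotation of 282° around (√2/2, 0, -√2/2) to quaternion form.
-0.7771 + 0.445i - 0.445k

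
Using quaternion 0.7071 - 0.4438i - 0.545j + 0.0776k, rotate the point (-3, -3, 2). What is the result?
(-3.983, -2.476, 0.055)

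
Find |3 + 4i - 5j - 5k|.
√75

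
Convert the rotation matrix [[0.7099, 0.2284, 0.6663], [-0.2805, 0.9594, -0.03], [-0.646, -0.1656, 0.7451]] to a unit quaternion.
0.9239 - 0.0367i + 0.3551j - 0.1377k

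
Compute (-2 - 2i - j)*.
-2 + 2i + j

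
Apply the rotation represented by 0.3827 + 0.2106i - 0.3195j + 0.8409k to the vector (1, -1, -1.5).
(-0.005, 2.06, -0.086)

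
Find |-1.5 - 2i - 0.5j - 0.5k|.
2.598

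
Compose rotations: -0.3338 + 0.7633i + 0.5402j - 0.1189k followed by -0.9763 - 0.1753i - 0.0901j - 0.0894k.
0.4977 - 0.6277i - 0.5864j + 0.12k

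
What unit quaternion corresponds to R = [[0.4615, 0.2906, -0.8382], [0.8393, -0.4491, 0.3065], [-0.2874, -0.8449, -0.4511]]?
-0.3746 + 0.7684i + 0.3676j - 0.3662k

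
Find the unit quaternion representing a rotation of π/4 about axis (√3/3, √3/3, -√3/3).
0.9239 + 0.2209i + 0.2209j - 0.2209k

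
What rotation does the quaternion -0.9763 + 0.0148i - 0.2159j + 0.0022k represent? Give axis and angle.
axis = (0.0684, -0.9976, 0.0102), θ = 335°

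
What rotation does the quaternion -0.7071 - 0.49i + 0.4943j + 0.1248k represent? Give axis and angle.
axis = (-0.693, 0.699, 0.1765), θ = 3π/2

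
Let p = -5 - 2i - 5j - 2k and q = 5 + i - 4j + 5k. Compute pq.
-33 - 48i + 3j - 22k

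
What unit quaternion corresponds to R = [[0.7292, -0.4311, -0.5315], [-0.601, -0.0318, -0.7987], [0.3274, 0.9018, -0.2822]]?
0.5948 + 0.7147i - 0.361j - 0.0714k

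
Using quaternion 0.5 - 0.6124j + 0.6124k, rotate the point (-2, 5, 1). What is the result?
(-2.674, -0.725, -4.725)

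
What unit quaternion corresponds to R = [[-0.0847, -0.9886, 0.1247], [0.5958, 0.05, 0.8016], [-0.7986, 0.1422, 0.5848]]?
0.6225 - 0.2648i + 0.3708j + 0.6363k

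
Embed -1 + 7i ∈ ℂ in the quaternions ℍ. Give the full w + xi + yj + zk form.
-1 + 7i + 0j + 0k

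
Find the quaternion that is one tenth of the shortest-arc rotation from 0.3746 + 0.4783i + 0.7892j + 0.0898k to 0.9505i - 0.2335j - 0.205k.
0.3586 + 0.5867i + 0.7237j + 0.0582k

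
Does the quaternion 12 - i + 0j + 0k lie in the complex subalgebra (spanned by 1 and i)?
Yes. The quaternion 12 - i has j- and k-coefficients y = z = 0, so it lies in the complex subalgebra spanned by 1 and i.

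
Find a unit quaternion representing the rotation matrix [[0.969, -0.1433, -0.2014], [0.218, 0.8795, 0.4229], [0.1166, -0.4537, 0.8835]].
0.9659 - 0.2269i - 0.0823j + 0.0935k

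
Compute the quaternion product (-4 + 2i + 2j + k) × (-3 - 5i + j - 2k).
22 + 9i - 11j + 17k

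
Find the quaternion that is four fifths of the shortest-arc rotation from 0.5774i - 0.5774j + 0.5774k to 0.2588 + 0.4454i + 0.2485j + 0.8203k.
0.219 + 0.5107i + 0.0765j + 0.8279k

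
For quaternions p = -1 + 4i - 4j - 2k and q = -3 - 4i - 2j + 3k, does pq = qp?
No: pq = 17 - 24i + 10j - 21k ≠ 17 + 8i + 18j + 27k = qp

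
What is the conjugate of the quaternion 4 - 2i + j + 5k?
4 + 2i - j - 5k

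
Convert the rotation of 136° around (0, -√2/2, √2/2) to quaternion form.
0.3746 - 0.6556j + 0.6556k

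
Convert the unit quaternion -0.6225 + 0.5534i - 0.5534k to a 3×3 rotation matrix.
[[0.3875, -0.689, -0.6125], [0.689, -0.225, 0.689], [-0.6125, -0.689, 0.3875]]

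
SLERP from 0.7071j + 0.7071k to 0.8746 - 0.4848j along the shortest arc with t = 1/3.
-0.3685 + 0.7515j + 0.5472k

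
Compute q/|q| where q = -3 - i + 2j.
-0.8018 - 0.2673i + 0.5345j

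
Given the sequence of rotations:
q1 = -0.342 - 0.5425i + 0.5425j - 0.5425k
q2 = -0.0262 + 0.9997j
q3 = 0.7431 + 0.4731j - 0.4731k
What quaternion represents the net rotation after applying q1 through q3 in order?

q2 · q1 = -0.5334 - 0.5281i - 0.3561j + 0.5566k
q3 · q2 · q1 = 0.0354 - 0.2976i - 0.2671j + 0.9158k
0.0354 - 0.2976i - 0.2671j + 0.9158k


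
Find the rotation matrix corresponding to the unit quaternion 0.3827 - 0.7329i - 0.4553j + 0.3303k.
[[0.3672, 0.4146, -0.8326], [0.9202, -0.2925, 0.2602], [-0.1357, -0.8617, -0.4889]]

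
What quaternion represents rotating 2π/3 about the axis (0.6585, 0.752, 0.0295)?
0.5 + 0.5703i + 0.6513j + 0.0255k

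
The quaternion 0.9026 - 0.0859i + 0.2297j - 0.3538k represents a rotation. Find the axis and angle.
axis = (-0.1995, 0.5336, -0.8219), θ = 51°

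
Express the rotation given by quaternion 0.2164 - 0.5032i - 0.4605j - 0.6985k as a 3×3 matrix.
[[-0.3999, 0.7658, 0.5037], [0.1611, -0.4822, 0.8611], [0.9023, 0.4255, 0.0695]]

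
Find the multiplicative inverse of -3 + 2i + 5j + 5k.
-0.0476 - 0.0317i - 0.0794j - 0.0794k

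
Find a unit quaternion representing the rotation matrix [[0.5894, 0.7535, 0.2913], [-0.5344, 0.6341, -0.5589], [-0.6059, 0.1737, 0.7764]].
0.866 + 0.2115i + 0.259j - 0.3718k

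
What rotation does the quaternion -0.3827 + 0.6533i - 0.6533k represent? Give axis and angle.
axis = (√2/2, 0, -√2/2), θ = 5π/4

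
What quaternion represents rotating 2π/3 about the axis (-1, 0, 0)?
0.5 - 0.866i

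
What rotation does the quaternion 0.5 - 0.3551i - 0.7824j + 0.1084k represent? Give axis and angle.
axis = (-0.41, -0.9034, 0.1252), θ = 2π/3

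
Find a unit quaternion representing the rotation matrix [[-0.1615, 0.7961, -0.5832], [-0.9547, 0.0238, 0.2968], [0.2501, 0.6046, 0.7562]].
0.6361 + 0.121i - 0.3275j - 0.6881k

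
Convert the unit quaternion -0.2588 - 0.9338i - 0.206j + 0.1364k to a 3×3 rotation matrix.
[[0.8779, 0.4553, -0.1481], [0.3141, -0.7812, -0.5395], [-0.3614, 0.4271, -0.8288]]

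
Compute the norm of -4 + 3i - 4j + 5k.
√66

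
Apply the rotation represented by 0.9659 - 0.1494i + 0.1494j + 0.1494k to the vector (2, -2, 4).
(3.464, 0, 3.464)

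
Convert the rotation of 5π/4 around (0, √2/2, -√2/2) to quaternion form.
-0.3827 + 0.6533j - 0.6533k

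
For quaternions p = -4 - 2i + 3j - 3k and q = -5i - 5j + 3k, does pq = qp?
No: pq = 14 + 14i + 41j + 13k ≠ 14 + 26i - j - 37k = qp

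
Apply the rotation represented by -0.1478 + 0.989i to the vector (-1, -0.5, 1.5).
(-1, 0.917, -1.288)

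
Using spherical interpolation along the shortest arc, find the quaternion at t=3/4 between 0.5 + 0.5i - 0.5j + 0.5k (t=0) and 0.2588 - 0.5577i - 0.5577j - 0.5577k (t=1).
-0.0532 + 0.6694i + 0.3177j + 0.6694k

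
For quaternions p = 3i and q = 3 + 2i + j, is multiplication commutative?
No: pq = -6 + 9i + 3k ≠ -6 + 9i - 3k = qp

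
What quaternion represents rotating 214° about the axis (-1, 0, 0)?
-0.2924 - 0.9563i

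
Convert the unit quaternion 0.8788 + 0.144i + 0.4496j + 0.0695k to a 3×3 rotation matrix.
[[0.5861, 0.0073, 0.8102], [0.2516, 0.9489, -0.1906], [-0.7702, 0.3156, 0.5542]]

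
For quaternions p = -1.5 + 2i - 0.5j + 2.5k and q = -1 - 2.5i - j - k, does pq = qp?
No: pq = 8.5 + 4.75i - 2.25j - 4.25k ≠ 8.5 - 1.25i + 6.25j + 2.25k = qp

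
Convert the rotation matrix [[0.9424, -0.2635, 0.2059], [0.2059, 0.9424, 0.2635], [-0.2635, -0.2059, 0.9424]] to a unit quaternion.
0.9782 - 0.12i + 0.12j + 0.12k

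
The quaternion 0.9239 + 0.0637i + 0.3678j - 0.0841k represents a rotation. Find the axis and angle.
axis = (0.1665, 0.9612, -0.2198), θ = π/4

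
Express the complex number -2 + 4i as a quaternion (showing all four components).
-2 + 4i + 0j + 0k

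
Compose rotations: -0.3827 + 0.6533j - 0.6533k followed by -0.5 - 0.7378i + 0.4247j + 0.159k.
0.0178 - 0.099i - 0.9712j - 0.2162k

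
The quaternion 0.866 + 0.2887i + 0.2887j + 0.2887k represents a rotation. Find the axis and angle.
axis = (√3/3, √3/3, √3/3), θ = π/3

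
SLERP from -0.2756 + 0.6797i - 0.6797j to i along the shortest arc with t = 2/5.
-0.1782 + 0.8804i - 0.4394j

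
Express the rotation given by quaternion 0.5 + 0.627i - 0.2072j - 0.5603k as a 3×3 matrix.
[[0.2863, 0.3005, -0.9098], [-0.8201, -0.4141, -0.3948], [-0.4954, 0.8592, 0.1279]]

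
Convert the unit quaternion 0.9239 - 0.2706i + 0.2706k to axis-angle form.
axis = (-√2/2, 0, √2/2), θ = π/4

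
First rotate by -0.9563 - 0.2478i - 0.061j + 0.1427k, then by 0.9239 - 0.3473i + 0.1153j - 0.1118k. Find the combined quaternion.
-0.9466 + 0.1128i - 0.0894j + 0.2885k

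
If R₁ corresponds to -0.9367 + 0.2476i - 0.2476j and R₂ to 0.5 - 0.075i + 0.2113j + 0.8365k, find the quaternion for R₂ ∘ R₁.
-0.3975 + 0.4012i - 0.1146j - 0.8173k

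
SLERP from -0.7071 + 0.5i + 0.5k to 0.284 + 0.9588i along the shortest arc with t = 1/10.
-0.6369 + 0.6055i + 0.4772k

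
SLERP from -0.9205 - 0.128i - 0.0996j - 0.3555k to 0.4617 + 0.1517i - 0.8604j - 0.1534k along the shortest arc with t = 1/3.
-0.9182 - 0.1652i + 0.2908j - 0.2124k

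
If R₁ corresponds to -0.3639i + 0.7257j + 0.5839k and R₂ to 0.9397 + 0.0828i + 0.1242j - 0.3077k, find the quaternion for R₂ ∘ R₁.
0.1197 - 0.0461i + 0.7456j + 0.654k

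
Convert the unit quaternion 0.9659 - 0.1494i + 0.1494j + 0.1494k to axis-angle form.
axis = (-√3/3, √3/3, √3/3), θ = π/6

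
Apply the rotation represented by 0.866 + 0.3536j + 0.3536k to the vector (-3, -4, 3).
(2.787, -4.087, 3.087)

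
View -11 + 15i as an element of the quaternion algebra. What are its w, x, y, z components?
-11 + 15i + 0j + 0k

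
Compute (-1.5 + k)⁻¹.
-0.4615 - 0.3077k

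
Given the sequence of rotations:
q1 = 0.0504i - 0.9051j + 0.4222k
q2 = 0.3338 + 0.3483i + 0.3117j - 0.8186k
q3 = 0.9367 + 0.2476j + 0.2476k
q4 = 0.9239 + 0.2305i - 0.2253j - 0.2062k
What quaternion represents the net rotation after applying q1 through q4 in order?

q2 · q1 = 0.6102 - 0.5925i - 0.4904j - 0.19k
q3 · q2 · q1 = 0.74 - 0.4806i - 0.455j + 0.1198k
q4 · q3 · q2 · q1 = 0.7167 - 0.3943i - 0.5156j - 0.2551k
0.7167 - 0.3943i - 0.5156j - 0.2551k


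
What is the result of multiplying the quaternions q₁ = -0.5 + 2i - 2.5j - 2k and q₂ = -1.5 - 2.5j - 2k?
-9.5 - 3i + 9j - k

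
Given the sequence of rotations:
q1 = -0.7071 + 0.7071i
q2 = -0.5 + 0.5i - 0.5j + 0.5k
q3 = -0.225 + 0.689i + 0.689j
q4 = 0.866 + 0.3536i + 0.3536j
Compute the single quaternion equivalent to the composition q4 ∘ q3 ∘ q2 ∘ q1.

q2 · q1 = -0.7071i + 0.7071j
q3 · q2 · q1 = 0.1591i - 0.1591j + 0.9744k
q4 · q3 · q2 · q1 = 0.4823i - 0.4823j + 0.7313k
0.4823i - 0.4823j + 0.7313k


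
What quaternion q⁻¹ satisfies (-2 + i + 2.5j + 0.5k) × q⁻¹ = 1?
-0.1739 - 0.087i - 0.2174j - 0.0435k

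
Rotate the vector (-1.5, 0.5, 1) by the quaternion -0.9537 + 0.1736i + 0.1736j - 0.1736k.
(-1.846, 0.123, 0.277)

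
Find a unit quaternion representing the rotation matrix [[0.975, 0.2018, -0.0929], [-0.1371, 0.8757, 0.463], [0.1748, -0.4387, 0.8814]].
0.9659 - 0.2334i - 0.0693j - 0.0877k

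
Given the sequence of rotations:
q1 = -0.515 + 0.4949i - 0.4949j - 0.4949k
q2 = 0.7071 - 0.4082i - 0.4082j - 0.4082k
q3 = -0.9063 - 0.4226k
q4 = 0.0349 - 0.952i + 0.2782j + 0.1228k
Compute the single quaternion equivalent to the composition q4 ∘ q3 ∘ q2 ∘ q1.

q2 · q1 = -0.5662 + 0.5602i - 0.5438j + 0.2643k
q3 · q2 · q1 = 0.6248 - 0.7375i + 0.2561j - 0.0003k
q4 · q3 · q2 · q1 = -0.7515 - 0.6521i + 0.0919j + 0.0381k
-0.7515 - 0.6521i + 0.0919j + 0.0381k


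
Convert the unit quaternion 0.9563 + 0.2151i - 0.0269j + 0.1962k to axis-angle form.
axis = (0.7357, -0.092, 0.671), θ = 34°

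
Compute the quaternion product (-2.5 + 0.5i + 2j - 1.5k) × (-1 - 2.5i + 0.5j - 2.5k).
-1 + 1.5i + 1.75j + 13k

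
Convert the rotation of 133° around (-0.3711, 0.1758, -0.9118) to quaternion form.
0.3987 - 0.3403i + 0.1612j - 0.8362k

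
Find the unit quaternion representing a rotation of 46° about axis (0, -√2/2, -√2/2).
0.9205 - 0.2763j - 0.2763k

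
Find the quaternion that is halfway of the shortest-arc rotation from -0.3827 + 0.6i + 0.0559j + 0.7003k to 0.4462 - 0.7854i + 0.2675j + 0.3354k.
-0.4968 + 0.8303i - 0.1268j + 0.2187k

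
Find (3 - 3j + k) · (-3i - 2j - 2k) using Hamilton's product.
-4 - i - 9j - 15k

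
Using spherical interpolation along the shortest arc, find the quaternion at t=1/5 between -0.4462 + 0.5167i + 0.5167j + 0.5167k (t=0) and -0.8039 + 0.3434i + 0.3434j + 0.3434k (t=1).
-0.5284 + 0.4902i + 0.4902j + 0.4902k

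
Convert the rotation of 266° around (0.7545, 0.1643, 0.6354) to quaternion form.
-0.682 + 0.5518i + 0.1202j + 0.4647k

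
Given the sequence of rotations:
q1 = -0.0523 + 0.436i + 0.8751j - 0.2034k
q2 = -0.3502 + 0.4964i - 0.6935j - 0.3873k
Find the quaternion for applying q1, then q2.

q2 · q1 = 0.33 + 0.3013i - 0.3381j + 0.8283k
0.33 + 0.3013i - 0.3381j + 0.8283k


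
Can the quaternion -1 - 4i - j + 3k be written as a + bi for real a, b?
No. The quaternion -1 - 4i - j + 3k has j-coefficient y = -1 and k-coefficient z = 3, not both zero, so it does not lie in the complex subalgebra spanned by 1 and i.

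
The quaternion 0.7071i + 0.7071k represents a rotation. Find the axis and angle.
axis = (√2/2, 0, √2/2), θ = π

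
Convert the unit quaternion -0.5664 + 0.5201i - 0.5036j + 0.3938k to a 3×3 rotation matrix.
[[0.1826, -0.0777, 0.9801], [-0.9699, 0.1488, 0.1925], [-0.1608, -0.9858, -0.0482]]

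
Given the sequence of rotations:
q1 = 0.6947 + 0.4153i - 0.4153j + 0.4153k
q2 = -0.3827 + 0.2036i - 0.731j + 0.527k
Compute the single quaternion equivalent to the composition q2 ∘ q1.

q2 · q1 = -0.8729 - 0.1022i - 0.2146j + 0.4262k
-0.8729 - 0.1022i - 0.2146j + 0.4262k


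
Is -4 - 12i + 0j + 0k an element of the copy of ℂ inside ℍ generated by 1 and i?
Yes. The quaternion -4 - 12i has j- and k-coefficients y = z = 0, so it lies in the complex subalgebra spanned by 1 and i.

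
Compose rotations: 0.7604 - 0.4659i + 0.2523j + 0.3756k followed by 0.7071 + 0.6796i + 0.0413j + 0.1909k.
0.7722 + 0.1547i - 0.1344j + 0.6015k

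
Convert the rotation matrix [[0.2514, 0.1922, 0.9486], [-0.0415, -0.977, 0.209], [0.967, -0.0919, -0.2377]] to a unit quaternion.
-0.0958 + 0.7852i + 0.048j + 0.6099k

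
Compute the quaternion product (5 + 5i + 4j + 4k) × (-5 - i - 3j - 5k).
12 - 38i - 14j - 56k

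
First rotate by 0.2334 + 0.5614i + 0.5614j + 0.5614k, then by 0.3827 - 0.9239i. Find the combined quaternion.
0.608 - 0.0008i + 0.7335j - 0.3038k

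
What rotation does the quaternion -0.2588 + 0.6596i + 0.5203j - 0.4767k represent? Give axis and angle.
axis = (0.6829, 0.5387, -0.4935), θ = 7π/6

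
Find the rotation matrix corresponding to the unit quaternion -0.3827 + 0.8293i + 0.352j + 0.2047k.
[[0.6684, 0.7405, 0.0701], [0.4271, -0.4593, 0.7789], [0.6089, -0.4906, -0.6233]]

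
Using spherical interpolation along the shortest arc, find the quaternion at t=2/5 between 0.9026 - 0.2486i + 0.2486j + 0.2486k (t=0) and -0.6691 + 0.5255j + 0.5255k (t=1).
0.9768 - 0.177i - 0.0855j - 0.0855k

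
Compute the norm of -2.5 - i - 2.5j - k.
3.808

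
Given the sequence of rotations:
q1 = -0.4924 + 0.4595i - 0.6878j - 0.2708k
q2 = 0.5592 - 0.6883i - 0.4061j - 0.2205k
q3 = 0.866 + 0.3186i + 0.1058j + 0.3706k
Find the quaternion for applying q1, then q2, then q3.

q2 · q1 = -0.2981 + 0.5542i - 0.4724j + 0.6172k
q3 · q2 · q1 = -0.6135 + 0.6253i - 0.4319j + 0.2149k
-0.6135 + 0.6253i - 0.4319j + 0.2149k


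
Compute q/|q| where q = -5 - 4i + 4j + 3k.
-0.6155 - 0.4924i + 0.4924j + 0.3693k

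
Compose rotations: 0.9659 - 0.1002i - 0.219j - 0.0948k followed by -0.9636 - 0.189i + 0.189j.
-0.9083 - 0.1039i + 0.3757j + 0.1517k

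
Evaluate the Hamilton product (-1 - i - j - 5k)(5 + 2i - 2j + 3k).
10 - 20i - 10j - 24k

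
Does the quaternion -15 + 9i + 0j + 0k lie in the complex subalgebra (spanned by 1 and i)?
Yes. The quaternion -15 + 9i has j- and k-coefficients y = z = 0, so it lies in the complex subalgebra spanned by 1 and i.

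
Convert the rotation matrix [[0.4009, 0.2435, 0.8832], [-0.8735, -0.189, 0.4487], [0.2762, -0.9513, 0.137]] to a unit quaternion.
0.5807 - 0.6027i + 0.2613j - 0.4809k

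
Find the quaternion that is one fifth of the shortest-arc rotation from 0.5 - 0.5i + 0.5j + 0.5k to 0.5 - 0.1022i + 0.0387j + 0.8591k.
0.522 - 0.4354i + 0.4215j + 0.6002k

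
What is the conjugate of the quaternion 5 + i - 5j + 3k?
5 - i + 5j - 3k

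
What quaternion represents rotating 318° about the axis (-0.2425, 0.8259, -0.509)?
-0.9336 - 0.0869i + 0.296j - 0.1824k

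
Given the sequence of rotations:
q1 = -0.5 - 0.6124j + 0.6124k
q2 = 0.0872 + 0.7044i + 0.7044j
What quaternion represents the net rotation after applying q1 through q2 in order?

q2 · q1 = 0.3878 + 0.0792i - 0.837j - 0.378k
0.3878 + 0.0792i - 0.837j - 0.378k


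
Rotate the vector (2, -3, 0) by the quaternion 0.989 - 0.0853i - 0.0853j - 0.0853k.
(1.392, -3.221, 0.829)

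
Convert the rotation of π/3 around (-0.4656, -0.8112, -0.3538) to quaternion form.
0.866 - 0.2328i - 0.4056j - 0.1769k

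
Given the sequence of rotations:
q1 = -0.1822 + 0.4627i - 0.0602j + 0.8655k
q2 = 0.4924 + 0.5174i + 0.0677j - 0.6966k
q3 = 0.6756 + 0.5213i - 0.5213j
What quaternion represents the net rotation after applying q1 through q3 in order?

q2 · q1 = 0.2779 + 0.1502i - 0.8121j + 0.4906k
q3 · q2 · q1 = -0.3139 - 0.0094i - 0.9493j - 0.0136k
-0.3139 - 0.0094i - 0.9493j - 0.0136k


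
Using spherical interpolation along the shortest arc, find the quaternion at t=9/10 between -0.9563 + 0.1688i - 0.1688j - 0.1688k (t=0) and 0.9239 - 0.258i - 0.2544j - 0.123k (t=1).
-0.9392 + 0.252i + 0.2133j + 0.094k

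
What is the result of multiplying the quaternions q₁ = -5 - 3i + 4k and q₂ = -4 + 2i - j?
26 + 6i + 13j - 13k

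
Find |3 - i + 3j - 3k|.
√28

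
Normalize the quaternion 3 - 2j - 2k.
0.7276 - 0.4851j - 0.4851k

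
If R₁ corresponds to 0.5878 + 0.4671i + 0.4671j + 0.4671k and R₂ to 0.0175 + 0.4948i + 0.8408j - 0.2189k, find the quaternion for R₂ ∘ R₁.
-0.5113 + 0.794i + 0.169j - 0.2821k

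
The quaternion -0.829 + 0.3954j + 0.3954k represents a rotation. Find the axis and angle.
axis = (0, √2/2, √2/2), θ = 292°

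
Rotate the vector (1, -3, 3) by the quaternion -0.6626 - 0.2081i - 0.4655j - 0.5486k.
(4.1, 0.691, -1.308)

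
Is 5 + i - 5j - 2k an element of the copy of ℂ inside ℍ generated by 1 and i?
No. The quaternion 5 + i - 5j - 2k has j-coefficient y = -5 and k-coefficient z = -2, not both zero, so it does not lie in the complex subalgebra spanned by 1 and i.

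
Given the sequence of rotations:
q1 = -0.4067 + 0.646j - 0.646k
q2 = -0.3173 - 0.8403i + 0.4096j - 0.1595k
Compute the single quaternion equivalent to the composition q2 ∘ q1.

q2 · q1 = -0.2386 + 0.1802i - 0.9144j - 0.273k
-0.2386 + 0.1802i - 0.9144j - 0.273k


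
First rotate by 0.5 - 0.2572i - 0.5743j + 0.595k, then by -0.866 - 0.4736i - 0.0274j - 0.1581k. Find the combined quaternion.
-0.4765 - 0.1212i + 0.8061j - 0.3294k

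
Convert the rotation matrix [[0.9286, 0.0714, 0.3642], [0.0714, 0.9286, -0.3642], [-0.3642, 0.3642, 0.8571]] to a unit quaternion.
0.9636 + 0.189i + 0.189j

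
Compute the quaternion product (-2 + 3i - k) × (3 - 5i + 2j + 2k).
11 + 21i - 5j - k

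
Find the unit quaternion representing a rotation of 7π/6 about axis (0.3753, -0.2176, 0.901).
-0.2588 + 0.3625i - 0.2102j + 0.8703k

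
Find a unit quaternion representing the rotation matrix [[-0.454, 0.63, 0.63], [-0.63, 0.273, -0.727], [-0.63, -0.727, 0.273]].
0.5225 + 0.6029j - 0.6029k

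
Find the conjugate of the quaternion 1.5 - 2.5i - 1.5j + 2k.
1.5 + 2.5i + 1.5j - 2k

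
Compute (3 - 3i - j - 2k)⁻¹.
0.1304 + 0.1304i + 0.0435j + 0.087k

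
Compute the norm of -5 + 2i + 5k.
√54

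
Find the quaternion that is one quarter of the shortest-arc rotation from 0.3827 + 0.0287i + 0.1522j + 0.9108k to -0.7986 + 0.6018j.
0.6048 + 0.025i - 0.0723j + 0.7927k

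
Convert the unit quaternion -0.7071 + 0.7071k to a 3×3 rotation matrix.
[[0, 1, 0], [-1, 0, 0], [0, 0, 1]]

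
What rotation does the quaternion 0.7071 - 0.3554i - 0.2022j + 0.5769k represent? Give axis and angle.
axis = (-0.5026, -0.286, 0.8159), θ = π/2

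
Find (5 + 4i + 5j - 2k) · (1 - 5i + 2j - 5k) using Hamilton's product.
5 - 42i + 45j + 6k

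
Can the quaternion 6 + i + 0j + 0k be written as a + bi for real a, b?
Yes. The quaternion 6 + i has j- and k-coefficients y = z = 0, so it lies in the complex subalgebra spanned by 1 and i.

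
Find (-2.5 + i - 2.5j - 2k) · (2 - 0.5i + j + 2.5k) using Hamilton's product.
3 - i - 9j - 10.5k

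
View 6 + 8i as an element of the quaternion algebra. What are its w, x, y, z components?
6 + 8i + 0j + 0k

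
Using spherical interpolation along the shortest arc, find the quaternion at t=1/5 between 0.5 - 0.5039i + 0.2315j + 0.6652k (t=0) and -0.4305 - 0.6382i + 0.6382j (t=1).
0.3331 - 0.6236i + 0.3792j + 0.597k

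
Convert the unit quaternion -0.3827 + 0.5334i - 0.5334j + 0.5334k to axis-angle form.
axis = (√3/3, -√3/3, √3/3), θ = 5π/4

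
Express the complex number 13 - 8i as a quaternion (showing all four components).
13 - 8i + 0j + 0k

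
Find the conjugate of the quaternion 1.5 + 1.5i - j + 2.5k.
1.5 - 1.5i + j - 2.5k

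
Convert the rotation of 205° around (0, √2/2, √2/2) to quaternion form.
-0.2164 + 0.6903j + 0.6903k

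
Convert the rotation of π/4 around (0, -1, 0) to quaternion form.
0.9239 - 0.3827j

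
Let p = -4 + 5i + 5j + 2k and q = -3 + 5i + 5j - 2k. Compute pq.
-34 - 55i - 15j + 2k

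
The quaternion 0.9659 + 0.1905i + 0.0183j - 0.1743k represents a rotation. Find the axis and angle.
axis = (0.7359, 0.0707, -0.6734), θ = π/6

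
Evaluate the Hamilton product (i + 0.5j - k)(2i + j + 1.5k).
-1 + 1.75i - 3.5j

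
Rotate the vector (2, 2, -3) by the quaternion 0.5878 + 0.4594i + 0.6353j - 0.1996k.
(0.173, 4.076, -0.6)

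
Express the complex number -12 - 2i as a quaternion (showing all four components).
-12 - 2i + 0j + 0k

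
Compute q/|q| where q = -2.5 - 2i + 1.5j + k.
-0.6804 - 0.5443i + 0.4082j + 0.2722k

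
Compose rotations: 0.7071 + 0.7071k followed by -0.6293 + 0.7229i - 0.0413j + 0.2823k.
-0.6446 + 0.482i - 0.5404j - 0.2454k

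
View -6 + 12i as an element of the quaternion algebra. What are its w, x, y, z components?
-6 + 12i + 0j + 0k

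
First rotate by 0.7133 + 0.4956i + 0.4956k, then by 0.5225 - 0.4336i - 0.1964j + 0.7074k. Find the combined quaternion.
0.237 - 0.1477i + 0.4254j + 0.8609k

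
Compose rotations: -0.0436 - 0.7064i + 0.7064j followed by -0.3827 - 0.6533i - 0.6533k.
-0.4448 + 0.7603i + 0.1912j - 0.433k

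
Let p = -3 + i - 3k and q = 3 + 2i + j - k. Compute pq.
-14 - 8j - 5k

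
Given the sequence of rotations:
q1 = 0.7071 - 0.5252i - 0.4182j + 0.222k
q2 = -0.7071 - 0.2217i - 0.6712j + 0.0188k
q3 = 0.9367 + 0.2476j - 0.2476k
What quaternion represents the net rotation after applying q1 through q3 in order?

q2 · q1 = -0.9013 + 0.0735i - 0.1396j - 0.4035k
q3 · q2 · q1 = -0.9096 - 0.0656i - 0.3721j - 0.173k
-0.9096 - 0.0656i - 0.3721j - 0.173k


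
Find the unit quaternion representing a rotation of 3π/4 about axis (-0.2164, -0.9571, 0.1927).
0.3827 - 0.1999i - 0.8842j + 0.178k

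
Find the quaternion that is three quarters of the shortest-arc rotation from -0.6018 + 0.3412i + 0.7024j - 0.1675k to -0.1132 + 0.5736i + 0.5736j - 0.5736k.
-0.2509 + 0.5387i + 0.6364j - 0.4917k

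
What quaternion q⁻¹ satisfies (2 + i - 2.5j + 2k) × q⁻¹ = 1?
0.1311 - 0.0656i + 0.1639j - 0.1311k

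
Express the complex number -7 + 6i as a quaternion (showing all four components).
-7 + 6i + 0j + 0k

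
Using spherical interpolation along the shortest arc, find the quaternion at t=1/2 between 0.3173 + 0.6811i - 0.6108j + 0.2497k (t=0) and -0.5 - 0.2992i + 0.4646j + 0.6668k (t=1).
0.4751 + 0.5698i - 0.6251j - 0.2425k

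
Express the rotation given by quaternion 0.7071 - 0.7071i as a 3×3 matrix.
[[1, 0, 0], [0, 0, 1], [0, -1, 0]]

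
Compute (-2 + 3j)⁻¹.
-0.1538 - 0.2308j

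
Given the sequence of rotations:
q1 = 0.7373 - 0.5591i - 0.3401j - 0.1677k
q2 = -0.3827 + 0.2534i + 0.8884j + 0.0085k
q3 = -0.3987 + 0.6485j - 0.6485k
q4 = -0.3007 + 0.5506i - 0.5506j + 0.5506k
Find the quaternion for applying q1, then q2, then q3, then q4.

q2 · q1 = 0.1631 + 0.2547i + 0.8229j + 0.481k
q3 · q2 · q1 = -0.2868 + 0.744i - 0.3875j - 0.4627k
q4 · q3 · q2 · q1 = -0.282 + 0.0865i + 0.9388j + 0.1775k
-0.282 + 0.0865i + 0.9388j + 0.1775k


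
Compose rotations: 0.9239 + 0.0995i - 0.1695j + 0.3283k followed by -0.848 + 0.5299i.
-0.8362 + 0.4052i - 0.0302j - 0.3682k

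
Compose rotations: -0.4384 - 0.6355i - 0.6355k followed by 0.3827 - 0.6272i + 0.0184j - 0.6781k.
-0.9973 + 0.0201i + 0.0243j + 0.0658k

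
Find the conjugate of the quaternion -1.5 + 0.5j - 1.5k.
-1.5 - 0.5j + 1.5k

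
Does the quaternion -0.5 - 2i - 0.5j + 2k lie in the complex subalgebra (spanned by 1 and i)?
No. The quaternion -0.5 - 2i - 0.5j + 2k has j-coefficient y = -0.5 and k-coefficient z = 2, not both zero, so it does not lie in the complex subalgebra spanned by 1 and i.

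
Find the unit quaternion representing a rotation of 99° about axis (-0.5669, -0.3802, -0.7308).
0.6494 - 0.4311i - 0.2891j - 0.5557k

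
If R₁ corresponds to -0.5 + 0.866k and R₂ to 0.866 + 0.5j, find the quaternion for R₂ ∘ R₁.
-0.433 + 0.433i - 0.25j + 0.75k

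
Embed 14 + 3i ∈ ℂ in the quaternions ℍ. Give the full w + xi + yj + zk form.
14 + 3i + 0j + 0k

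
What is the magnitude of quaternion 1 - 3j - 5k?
√35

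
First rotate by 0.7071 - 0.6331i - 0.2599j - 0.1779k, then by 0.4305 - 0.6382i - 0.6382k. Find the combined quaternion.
-0.2132 - 0.8897i + 0.1786j - 0.362k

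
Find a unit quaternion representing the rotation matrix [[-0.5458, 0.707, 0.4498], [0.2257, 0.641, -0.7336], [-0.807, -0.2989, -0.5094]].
0.3827 + 0.284i + 0.821j - 0.3144k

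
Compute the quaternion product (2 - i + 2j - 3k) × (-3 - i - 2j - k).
-6 - 7i - 8j + 11k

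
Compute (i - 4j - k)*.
-i + 4j + k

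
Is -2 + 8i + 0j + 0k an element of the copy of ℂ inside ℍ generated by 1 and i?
Yes. The quaternion -2 + 8i has j- and k-coefficients y = z = 0, so it lies in the complex subalgebra spanned by 1 and i.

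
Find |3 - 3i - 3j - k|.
√28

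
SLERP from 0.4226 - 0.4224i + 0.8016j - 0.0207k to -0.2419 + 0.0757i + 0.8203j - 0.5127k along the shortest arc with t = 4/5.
-0.1064 - 0.0354i + 0.8898j - 0.4424k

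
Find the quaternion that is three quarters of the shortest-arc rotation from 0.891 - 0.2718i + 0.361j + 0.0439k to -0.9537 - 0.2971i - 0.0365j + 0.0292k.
0.9795 + 0.1575i + 0.1253j - 0.0109k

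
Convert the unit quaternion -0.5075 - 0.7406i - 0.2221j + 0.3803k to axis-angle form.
axis = (-0.8595, -0.2578, 0.4414), θ = 241°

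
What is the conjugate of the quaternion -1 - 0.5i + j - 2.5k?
-1 + 0.5i - j + 2.5k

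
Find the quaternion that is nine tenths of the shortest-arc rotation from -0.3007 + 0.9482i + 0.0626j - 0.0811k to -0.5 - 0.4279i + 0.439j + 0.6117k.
0.437 + 0.5354i - 0.4107j - 0.5948k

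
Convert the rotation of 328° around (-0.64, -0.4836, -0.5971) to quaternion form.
-0.9613 - 0.1764i - 0.1333j - 0.1646k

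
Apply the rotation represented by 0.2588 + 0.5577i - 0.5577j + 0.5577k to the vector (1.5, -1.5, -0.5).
(0.833, 0.321, 1.988)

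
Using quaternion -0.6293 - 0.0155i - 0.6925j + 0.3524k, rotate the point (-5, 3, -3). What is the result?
(-0.15, 5.887, 2.886)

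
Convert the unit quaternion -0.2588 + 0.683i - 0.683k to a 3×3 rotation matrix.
[[0.067, -0.3535, -0.933], [0.3535, -0.866, 0.3535], [-0.933, -0.3535, 0.067]]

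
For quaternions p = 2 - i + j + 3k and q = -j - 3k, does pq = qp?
No: pq = 10 - 5j - 5k ≠ 10 + j - 7k = qp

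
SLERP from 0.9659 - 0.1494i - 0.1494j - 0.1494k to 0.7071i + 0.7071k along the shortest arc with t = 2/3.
0.4322 - 0.6359i - 0.0668j - 0.6359k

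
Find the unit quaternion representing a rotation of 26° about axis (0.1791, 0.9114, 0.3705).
0.9744 + 0.0403i + 0.205j + 0.0833k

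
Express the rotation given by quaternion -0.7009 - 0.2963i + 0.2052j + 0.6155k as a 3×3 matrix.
[[0.1581, 0.7412, -0.6524], [-0.9844, 0.0667, -0.1628], [-0.0771, 0.668, 0.7402]]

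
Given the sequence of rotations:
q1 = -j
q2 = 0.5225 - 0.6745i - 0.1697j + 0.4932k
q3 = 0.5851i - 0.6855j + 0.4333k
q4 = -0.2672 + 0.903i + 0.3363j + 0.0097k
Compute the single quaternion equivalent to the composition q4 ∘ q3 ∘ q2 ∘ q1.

q2 · q1 = -0.1697 + 0.4932i - 0.5225j + 0.6745k
q3 · q2 · q1 = -0.939 - 0.3353i - 0.0646j - 0.0412k
q4 · q3 · q2 · q1 = 0.5758 - 0.7716i - 0.2646j + 0.0563k
0.5758 - 0.7716i - 0.2646j + 0.0563k


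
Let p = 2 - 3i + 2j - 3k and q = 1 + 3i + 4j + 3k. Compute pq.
12 + 21i + 10j - 15k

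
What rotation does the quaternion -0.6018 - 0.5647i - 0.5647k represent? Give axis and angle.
axis = (-√2/2, 0, -√2/2), θ = 254°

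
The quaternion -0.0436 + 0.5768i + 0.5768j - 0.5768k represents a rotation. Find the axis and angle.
axis = (√3/3, √3/3, -√3/3), θ = 185°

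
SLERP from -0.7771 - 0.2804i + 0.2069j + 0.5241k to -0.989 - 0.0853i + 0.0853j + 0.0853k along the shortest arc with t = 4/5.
-0.9688 - 0.1283i + 0.1129j + 0.1795k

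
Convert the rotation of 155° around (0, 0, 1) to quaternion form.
0.2164 + 0.9763k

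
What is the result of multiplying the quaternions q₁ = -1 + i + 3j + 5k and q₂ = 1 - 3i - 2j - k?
13 + 11i - 9j + 13k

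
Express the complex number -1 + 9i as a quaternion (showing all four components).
-1 + 9i + 0j + 0k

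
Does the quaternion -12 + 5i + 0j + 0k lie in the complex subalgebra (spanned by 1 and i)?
Yes. The quaternion -12 + 5i has j- and k-coefficients y = z = 0, so it lies in the complex subalgebra spanned by 1 and i.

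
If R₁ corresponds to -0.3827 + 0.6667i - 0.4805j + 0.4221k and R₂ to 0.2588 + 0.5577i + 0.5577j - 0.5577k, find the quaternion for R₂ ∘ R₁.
0.0325 - 0.0735i - 0.945j - 0.3171k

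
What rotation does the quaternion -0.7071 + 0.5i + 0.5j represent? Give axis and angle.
axis = (√2/2, √2/2, 0), θ = 3π/2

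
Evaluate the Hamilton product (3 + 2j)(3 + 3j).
3 + 15j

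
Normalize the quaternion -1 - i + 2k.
-0.4082 - 0.4082i + 0.8165k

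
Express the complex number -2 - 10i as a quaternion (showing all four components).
-2 - 10i + 0j + 0k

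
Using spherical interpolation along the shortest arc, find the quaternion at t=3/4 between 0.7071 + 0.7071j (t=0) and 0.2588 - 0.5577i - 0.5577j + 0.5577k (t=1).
0.0155 + 0.4857i + 0.7266j - 0.4857k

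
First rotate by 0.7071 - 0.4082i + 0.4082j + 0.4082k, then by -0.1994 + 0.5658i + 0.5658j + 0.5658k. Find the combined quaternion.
-0.372 + 0.4815i - 0.1432j + 0.7806k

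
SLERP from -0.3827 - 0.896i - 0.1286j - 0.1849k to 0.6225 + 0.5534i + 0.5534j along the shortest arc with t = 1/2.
-0.529 - 0.7628i - 0.3589j - 0.0973k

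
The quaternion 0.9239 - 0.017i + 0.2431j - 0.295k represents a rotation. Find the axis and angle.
axis = (-0.0444, 0.6353, -0.771), θ = π/4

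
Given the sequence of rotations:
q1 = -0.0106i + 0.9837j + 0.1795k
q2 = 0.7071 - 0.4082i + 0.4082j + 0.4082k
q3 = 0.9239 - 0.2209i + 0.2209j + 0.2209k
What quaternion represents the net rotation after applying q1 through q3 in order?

q2 · q1 = -0.4791 - 0.3358i + 0.7645j - 0.2703k
q3 · q2 · q1 = -0.626 - 0.433i + 0.4666j - 0.4503k
-0.626 - 0.433i + 0.4666j - 0.4503k


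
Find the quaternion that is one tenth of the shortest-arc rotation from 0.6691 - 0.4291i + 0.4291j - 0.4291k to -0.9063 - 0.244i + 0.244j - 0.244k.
0.7581 - 0.3765i + 0.3765j - 0.3765k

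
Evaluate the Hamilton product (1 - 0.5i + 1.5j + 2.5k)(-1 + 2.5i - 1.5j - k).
5 + 5.25i + 2.75j - 6.5k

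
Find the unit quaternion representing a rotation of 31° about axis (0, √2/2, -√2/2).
0.9636 + 0.189j - 0.189k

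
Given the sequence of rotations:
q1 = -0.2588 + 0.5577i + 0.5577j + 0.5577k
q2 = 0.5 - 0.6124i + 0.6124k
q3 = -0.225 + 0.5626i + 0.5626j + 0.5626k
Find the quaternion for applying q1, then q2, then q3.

q2 · q1 = -0.1294 + 0.0958i + 0.9619j - 0.2212k
q3 · q2 · q1 = -0.4415 - 0.76i - 0.1109j + 0.4642k
-0.4415 - 0.76i - 0.1109j + 0.4642k


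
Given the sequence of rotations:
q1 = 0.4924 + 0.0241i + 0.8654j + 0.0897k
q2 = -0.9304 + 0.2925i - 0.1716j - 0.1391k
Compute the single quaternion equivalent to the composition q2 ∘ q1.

q2 · q1 = -0.3042 + 0.2266i - 0.9193j + 0.1053k
-0.3042 + 0.2266i - 0.9193j + 0.1053k


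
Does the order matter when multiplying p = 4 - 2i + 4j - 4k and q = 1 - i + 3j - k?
Yes: pq = -14 + 2i + 18j - 10k ≠ -14 - 14i + 14j - 6k = qp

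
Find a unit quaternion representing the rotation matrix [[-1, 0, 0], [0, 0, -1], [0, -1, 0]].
-0.7071j + 0.7071k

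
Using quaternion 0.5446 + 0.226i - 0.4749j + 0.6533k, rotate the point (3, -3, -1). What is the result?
(2.087, 2.225, 3.114)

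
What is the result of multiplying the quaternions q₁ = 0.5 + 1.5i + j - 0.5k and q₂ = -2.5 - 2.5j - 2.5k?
-7.5i - 3.75k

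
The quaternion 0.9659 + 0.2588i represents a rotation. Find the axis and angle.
axis = (1, 0, 0), θ = π/6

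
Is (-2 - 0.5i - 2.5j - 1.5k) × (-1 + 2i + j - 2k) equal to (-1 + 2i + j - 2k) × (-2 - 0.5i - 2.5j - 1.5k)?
No: pq = 2.5 + 3i - 3.5j + 10k ≠ 2.5 - 10i + 4.5j + k = qp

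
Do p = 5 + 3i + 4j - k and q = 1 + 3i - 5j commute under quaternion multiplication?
No: pq = 16 + 13i - 24j - 28k ≠ 16 + 23i - 18j + 26k = qp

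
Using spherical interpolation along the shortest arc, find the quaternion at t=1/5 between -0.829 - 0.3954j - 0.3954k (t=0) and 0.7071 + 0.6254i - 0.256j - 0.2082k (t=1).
-0.9004 - 0.1566i - 0.2809j - 0.2929k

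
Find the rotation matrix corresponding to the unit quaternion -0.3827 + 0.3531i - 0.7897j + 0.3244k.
[[-0.4577, -0.3094, 0.8335], [-0.806, 0.5402, -0.2421], [-0.3753, -0.7826, -0.4966]]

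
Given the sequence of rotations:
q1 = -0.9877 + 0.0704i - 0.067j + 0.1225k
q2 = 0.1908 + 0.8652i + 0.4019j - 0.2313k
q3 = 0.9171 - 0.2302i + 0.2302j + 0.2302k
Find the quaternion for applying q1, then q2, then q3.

q2 · q1 = -0.1941 - 0.8074i - 0.532j + 0.1656k
q3 · q2 · q1 = -0.2795 - 0.5352i - 0.6803j + 0.4155k
-0.2795 - 0.5352i - 0.6803j + 0.4155k


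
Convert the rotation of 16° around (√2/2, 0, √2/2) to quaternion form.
0.9903 + 0.0984i + 0.0984k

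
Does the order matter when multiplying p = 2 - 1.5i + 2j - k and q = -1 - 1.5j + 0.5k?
Yes: pq = 1.5 + i - 4.25j + 4.25k ≠ 1.5 + 2i - 5.75j - 0.25k = qp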